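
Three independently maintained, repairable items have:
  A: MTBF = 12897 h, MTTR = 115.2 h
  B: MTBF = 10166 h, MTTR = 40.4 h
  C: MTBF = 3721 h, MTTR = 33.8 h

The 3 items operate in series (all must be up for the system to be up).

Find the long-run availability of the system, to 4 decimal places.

0.9783

A(A) = MTBF/(MTBF+MTTR) = 12897/(12897+115.2) = 0.991147
A(B) = MTBF/(MTBF+MTTR) = 10166/(10166+40.4) = 0.996042
A(C) = MTBF/(MTBF+MTTR) = 3721/(3721+33.8) = 0.990998
Series availability: 0.991147 × 0.996042 × 0.990998 = 0.9783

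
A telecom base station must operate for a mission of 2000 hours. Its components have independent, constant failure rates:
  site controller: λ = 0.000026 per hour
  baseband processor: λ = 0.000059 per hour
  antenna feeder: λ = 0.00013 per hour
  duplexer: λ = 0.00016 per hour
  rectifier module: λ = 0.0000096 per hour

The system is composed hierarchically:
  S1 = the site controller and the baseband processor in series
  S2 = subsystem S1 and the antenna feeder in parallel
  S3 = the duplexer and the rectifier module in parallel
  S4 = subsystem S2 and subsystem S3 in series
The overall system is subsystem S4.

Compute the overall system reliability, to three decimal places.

0.959

R(site controller) = exp(−0.000026 × 2000) = 0.94933
R(baseband processor) = exp(−0.000059 × 2000) = 0.88870
R(antenna feeder) = exp(−0.00013 × 2000) = 0.77105
R(duplexer) = exp(−0.00016 × 2000) = 0.72615
R(rectifier module) = exp(−0.0000096 × 2000) = 0.98098
Series (site controller and baseband processor): 0.94933 × 0.88870 = 0.84367
Parallel ([0.84367] and antenna feeder): 1 − (1 − 0.84367)(1 − 0.77105) = 0.96421
Parallel (duplexer and rectifier module): 1 − (1 − 0.72615)(1 − 0.98098) = 0.99479
Series ([0.96421] and [0.99479]): 0.96421 × 0.99479 = 0.959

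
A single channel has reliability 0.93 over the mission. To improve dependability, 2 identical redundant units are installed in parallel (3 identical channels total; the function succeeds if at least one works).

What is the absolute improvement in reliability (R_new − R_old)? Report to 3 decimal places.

R_before = 0.93
R_after = 1 − (1 − 0.93)^3 = 1.000
ΔR = 1.000 − 0.93 = 0.070

0.070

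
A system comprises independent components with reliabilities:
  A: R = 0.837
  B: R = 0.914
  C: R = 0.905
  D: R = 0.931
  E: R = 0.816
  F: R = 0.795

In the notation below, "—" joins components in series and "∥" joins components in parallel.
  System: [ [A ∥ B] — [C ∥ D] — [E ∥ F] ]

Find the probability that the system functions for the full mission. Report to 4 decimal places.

Parallel (A and B): 1 − (1 − 0.837000)(1 − 0.914000) = 0.985982
Parallel (C and D): 1 − (1 − 0.905000)(1 − 0.931000) = 0.993445
Parallel (E and F): 1 − (1 − 0.816000)(1 − 0.795000) = 0.962280
Series ([0.985982], [0.993445], and [0.962280]): 0.985982 × 0.993445 × 0.962280 = 0.9426

0.9426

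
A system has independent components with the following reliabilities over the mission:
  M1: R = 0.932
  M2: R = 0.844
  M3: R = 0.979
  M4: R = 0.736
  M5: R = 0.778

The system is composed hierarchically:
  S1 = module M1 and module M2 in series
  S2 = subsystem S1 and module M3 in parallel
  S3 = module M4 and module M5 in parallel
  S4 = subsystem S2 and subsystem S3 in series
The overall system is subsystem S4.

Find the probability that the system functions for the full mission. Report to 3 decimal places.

Series (M1 and M2): 0.93200 × 0.84400 = 0.78661
Parallel ([0.78661] and M3): 1 − (1 − 0.78661)(1 − 0.97900) = 0.99552
Parallel (M4 and M5): 1 − (1 − 0.73600)(1 − 0.77800) = 0.94139
Series ([0.99552] and [0.94139]): 0.99552 × 0.94139 = 0.937

0.937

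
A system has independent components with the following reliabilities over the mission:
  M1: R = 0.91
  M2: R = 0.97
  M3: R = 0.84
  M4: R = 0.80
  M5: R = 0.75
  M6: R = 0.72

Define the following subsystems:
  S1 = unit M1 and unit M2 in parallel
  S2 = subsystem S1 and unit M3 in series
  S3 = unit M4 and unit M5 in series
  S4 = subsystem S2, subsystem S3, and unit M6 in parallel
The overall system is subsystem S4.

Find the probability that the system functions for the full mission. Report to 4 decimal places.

Parallel (M1 and M2): 1 − (1 − 0.910000)(1 − 0.970000) = 0.997300
Series ([0.997300] and M3): 0.997300 × 0.840000 = 0.837732
Series (M4 and M5): 0.800000 × 0.750000 = 0.600000
Parallel ([0.837732], [0.600000], and M6): 1 − (1 − 0.837732)(1 − 0.600000)(1 − 0.720000) = 0.9818

0.9818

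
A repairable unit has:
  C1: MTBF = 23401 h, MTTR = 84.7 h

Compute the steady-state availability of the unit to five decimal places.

0.99639

A(C1) = MTBF/(MTBF+MTTR) = 23401/(23401+84.7) = 0.99639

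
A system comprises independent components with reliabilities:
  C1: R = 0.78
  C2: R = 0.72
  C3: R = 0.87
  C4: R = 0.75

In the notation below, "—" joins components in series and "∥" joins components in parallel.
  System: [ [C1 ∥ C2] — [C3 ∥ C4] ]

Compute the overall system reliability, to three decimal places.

Parallel (C1 and C2): 1 − (1 − 0.78000)(1 − 0.72000) = 0.93840
Parallel (C3 and C4): 1 − (1 − 0.87000)(1 − 0.75000) = 0.96750
Series ([0.93840] and [0.96750]): 0.93840 × 0.96750 = 0.908

0.908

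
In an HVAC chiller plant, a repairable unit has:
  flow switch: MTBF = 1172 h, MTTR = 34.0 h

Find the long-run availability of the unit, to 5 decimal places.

A(flow switch) = MTBF/(MTBF+MTTR) = 1172/(1172+34.0) = 0.97181

0.97181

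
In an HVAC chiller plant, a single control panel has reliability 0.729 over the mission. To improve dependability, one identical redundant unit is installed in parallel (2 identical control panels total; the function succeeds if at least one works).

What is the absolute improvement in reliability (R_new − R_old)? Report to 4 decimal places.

0.1976

R_before = 0.729
R_after = 1 − (1 − 0.729)^2 = 0.9266
ΔR = 0.9266 − 0.729 = 0.1976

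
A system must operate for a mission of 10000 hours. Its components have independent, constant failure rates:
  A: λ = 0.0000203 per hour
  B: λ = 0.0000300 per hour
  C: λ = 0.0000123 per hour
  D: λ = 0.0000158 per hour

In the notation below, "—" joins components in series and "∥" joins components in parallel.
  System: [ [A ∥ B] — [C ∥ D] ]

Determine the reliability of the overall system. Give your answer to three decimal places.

R(A) = exp(−0.0000203 × 10000) = 0.81628
R(B) = exp(−0.0000300 × 10000) = 0.74082
R(C) = exp(−0.0000123 × 10000) = 0.88426
R(D) = exp(−0.0000158 × 10000) = 0.85385
Parallel (A and B): 1 − (1 − 0.81628)(1 − 0.74082) = 0.95238
Parallel (C and D): 1 − (1 − 0.88426)(1 − 0.85385) = 0.98308
Series ([0.95238] and [0.98308]): 0.95238 × 0.98308 = 0.936

0.936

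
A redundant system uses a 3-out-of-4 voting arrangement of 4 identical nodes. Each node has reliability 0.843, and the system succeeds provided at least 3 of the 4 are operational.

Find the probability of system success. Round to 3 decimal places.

R = Σ_{i=3}^{4} C(4,i) p^i (1−p)^{4−i} with p = 0.843
C(4,3)·0.843^3·0.157^1 = 0.37622
C(4,4)·0.843^4·0.157^0 = 0.50502
Sum = 0.881

0.881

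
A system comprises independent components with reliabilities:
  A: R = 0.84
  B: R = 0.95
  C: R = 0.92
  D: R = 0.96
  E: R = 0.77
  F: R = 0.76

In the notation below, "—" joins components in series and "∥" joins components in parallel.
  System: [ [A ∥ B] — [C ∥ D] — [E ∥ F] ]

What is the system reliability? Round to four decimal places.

0.9342

Parallel (A and B): 1 − (1 − 0.840000)(1 − 0.950000) = 0.992000
Parallel (C and D): 1 − (1 − 0.920000)(1 − 0.960000) = 0.996800
Parallel (E and F): 1 − (1 − 0.770000)(1 − 0.760000) = 0.944800
Series ([0.992000], [0.996800], and [0.944800]): 0.992000 × 0.996800 × 0.944800 = 0.9342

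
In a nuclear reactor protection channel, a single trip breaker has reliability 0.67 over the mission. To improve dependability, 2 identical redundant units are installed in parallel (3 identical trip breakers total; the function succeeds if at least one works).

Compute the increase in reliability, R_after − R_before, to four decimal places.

0.2941

R_before = 0.67
R_after = 1 − (1 − 0.67)^3 = 0.9641
ΔR = 0.9641 − 0.67 = 0.2941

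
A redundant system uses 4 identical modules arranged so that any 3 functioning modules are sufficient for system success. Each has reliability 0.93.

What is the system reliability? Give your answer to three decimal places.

0.973

R = Σ_{i=3}^{4} C(4,i) p^i (1−p)^{4−i} with p = 0.93
C(4,3)·0.93^3·0.07^1 = 0.22522
C(4,4)·0.93^4·0.07^0 = 0.74805
Sum = 0.973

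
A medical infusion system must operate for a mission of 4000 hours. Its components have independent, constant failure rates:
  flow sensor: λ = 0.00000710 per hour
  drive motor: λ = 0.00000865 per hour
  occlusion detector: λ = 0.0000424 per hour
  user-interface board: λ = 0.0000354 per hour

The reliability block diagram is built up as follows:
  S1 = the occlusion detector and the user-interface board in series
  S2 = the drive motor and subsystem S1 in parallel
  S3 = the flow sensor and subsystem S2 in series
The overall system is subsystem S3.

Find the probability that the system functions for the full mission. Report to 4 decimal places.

0.9632

R(flow sensor) = exp(−0.00000710 × 4000) = 0.971999
R(drive motor) = exp(−0.00000865 × 4000) = 0.965992
R(occlusion detector) = exp(−0.0000424 × 4000) = 0.844002
R(user-interface board) = exp(−0.0000354 × 4000) = 0.867968
Series (occlusion detector and user-interface board): 0.844002 × 0.867968 = 0.732567
Parallel (drive motor and [0.732567]): 1 − (1 − 0.965992)(1 − 0.732567) = 0.990905
Series (flow sensor and [0.990905]): 0.971999 × 0.990905 = 0.9632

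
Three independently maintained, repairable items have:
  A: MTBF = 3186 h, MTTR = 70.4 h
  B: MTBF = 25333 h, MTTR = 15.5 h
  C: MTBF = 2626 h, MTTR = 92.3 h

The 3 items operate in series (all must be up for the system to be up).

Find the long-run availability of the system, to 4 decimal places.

0.9446

A(A) = MTBF/(MTBF+MTTR) = 3186/(3186+70.4) = 0.978381
A(B) = MTBF/(MTBF+MTTR) = 25333/(25333+15.5) = 0.999389
A(C) = MTBF/(MTBF+MTTR) = 2626/(2626+92.3) = 0.966045
Series availability: 0.978381 × 0.999389 × 0.966045 = 0.9446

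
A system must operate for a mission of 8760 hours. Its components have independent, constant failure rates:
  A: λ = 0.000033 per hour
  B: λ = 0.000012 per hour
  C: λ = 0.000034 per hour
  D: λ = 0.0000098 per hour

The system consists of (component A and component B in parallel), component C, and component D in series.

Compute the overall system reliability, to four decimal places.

R(A) = exp(−0.000033 × 8760) = 0.748952
R(B) = exp(−0.000012 × 8760) = 0.900216
R(C) = exp(−0.000034 × 8760) = 0.742420
R(D) = exp(−0.0000098 × 8760) = 0.917734
Parallel (A and B): 1 − (1 − 0.748952)(1 − 0.900216) = 0.974949
Series ([0.974949], C, and D): 0.974949 × 0.742420 × 0.917734 = 0.6643

0.6643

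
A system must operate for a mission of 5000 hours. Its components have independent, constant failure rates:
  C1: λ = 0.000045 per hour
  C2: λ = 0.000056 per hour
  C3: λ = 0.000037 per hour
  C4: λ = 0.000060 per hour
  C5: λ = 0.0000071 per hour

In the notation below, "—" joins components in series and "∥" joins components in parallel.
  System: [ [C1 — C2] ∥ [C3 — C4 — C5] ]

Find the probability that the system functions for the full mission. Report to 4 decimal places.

0.8391

R(C1) = exp(−0.000045 × 5000) = 0.798516
R(C2) = exp(−0.000056 × 5000) = 0.755784
R(C3) = exp(−0.000037 × 5000) = 0.831104
R(C4) = exp(−0.000060 × 5000) = 0.740818
R(C5) = exp(−0.0000071 × 5000) = 0.965123
Series (C1 and C2): 0.798516 × 0.755784 = 0.603506
Series (C3, C4, and C5): 0.831104 × 0.740818 × 0.965123 = 0.594223
Parallel ([0.603506] and [0.594223]): 1 − (1 − 0.603506)(1 − 0.594223) = 0.8391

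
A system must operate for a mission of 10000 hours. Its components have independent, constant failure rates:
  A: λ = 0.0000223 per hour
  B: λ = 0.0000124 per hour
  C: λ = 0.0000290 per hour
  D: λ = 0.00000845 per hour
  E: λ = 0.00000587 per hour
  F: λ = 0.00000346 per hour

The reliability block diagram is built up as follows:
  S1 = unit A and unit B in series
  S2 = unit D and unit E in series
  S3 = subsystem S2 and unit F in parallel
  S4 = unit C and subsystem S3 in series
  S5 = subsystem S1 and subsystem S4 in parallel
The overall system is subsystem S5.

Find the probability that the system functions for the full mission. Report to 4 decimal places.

0.9252

R(A) = exp(−0.0000223 × 10000) = 0.800115
R(B) = exp(−0.0000124 × 10000) = 0.883380
R(C) = exp(−0.0000290 × 10000) = 0.748264
R(D) = exp(−0.00000845 × 10000) = 0.918972
R(E) = exp(−0.00000587 × 10000) = 0.942990
R(F) = exp(−0.00000346 × 10000) = 0.965992
Series (A and B): 0.800115 × 0.883380 = 0.706806
Series (D and E): 0.918972 × 0.942990 = 0.866581
Parallel ([0.866581] and F): 1 − (1 − 0.866581)(1 − 0.965992) = 0.995463
Series (C and [0.995463]): 0.748264 × 0.995463 = 0.744869
Parallel ([0.706806] and [0.744869]): 1 − (1 − 0.706806)(1 − 0.744869) = 0.9252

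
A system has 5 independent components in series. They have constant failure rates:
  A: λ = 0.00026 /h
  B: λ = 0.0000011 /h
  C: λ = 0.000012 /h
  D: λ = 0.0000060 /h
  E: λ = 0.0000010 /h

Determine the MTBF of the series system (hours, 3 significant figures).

Series of exponential components: λ_sys = Σ λ_i
λ_sys = 0.00026 + 0.0000011 + 0.000012 + 0.0000060 + 0.0000010 = 2.8010e-04 /h
MTBF = 1 / λ_sys = 3570 h

3570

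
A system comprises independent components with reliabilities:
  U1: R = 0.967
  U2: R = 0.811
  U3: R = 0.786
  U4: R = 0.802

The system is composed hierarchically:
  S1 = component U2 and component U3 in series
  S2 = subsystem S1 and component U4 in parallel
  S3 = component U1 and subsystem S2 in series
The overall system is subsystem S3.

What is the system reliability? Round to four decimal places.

Series (U2 and U3): 0.811000 × 0.786000 = 0.637446
Parallel ([0.637446] and U4): 1 − (1 − 0.637446)(1 − 0.802000) = 0.928214
Series (U1 and [0.928214]): 0.967000 × 0.928214 = 0.8976

0.8976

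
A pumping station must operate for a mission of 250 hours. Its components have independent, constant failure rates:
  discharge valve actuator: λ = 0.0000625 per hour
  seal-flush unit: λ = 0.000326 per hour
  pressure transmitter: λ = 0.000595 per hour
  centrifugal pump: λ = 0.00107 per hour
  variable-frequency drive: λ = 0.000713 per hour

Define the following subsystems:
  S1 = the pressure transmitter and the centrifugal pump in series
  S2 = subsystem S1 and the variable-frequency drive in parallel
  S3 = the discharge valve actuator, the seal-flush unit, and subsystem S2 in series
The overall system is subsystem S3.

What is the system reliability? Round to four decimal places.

R(discharge valve actuator) = exp(−0.0000625 × 250) = 0.984496
R(seal-flush unit) = exp(−0.000326 × 250) = 0.921733
R(pressure transmitter) = exp(−0.000595 × 250) = 0.861785
R(centrifugal pump) = exp(−0.00107 × 250) = 0.765290
R(variable-frequency drive) = exp(−0.000713 × 250) = 0.836733
Series (pressure transmitter and centrifugal pump): 0.861785 × 0.765290 = 0.659515
Parallel ([0.659515] and variable-frequency drive): 1 − (1 − 0.659515)(1 − 0.836733) = 0.944410
Series (discharge valve actuator, seal-flush unit, and [0.944410]): 0.984496 × 0.921733 × 0.944410 = 0.8570

0.8570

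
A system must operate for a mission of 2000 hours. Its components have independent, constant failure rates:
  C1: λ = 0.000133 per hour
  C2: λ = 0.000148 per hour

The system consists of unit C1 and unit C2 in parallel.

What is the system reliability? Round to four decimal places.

0.9402

R(C1) = exp(−0.000133 × 2000) = 0.766439
R(C2) = exp(−0.000148 × 2000) = 0.743787
Parallel (C1 and C2): 1 − (1 − 0.766439)(1 − 0.743787) = 0.9402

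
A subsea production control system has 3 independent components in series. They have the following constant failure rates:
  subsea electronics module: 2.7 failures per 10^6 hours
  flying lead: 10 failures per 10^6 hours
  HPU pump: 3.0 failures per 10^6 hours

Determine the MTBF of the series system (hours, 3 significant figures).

63700

Series of exponential components: λ_sys = Σ λ_i
λ_sys = 0.0000027 + 0.000010 + 0.0000030 = 1.5700e-05 /h
MTBF = 1 / λ_sys = 63700 h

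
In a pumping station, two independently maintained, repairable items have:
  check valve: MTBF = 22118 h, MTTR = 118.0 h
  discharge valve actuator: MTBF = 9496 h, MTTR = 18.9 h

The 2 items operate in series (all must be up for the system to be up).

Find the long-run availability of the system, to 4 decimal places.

0.9927

A(check valve) = MTBF/(MTBF+MTTR) = 22118/(22118+118.0) = 0.994693
A(discharge valve actuator) = MTBF/(MTBF+MTTR) = 9496/(9496+18.9) = 0.998014
Series availability: 0.994693 × 0.998014 = 0.9927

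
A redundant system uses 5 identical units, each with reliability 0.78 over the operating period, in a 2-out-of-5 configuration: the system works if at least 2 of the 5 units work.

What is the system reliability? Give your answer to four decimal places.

R = Σ_{i=2}^{5} C(5,i) p^i (1−p)^{5−i} with p = 0.78
C(5,2)·0.78^2·0.22^3 = 0.064782
C(5,3)·0.78^3·0.22^2 = 0.229683
C(5,4)·0.78^4·0.22^1 = 0.407166
C(5,5)·0.78^5·0.22^0 = 0.288717
Sum = 0.9903

0.9903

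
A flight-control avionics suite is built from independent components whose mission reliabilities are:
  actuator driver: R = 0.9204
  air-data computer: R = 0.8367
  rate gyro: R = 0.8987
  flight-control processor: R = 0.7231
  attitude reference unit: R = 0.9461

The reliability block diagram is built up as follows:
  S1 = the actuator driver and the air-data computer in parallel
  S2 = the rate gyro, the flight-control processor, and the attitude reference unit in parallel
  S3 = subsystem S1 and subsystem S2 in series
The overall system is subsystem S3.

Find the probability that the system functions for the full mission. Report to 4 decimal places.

Parallel (actuator driver and air-data computer): 1 − (1 − 0.920400)(1 − 0.836700) = 0.987001
Parallel (rate gyro, flight-control processor, and attitude reference unit): 1 − (1 − 0.898700)(1 − 0.723100)(1 − 0.946100) = 0.998488
Series ([0.987001] and [0.998488]): 0.987001 × 0.998488 = 0.9855

0.9855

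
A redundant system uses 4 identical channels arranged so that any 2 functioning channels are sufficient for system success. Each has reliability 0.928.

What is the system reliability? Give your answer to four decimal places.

0.9986

R = Σ_{i=2}^{4} C(4,i) p^i (1−p)^{4−i} with p = 0.928
C(4,2)·0.928^2·0.072^2 = 0.026786
C(4,3)·0.928^3·0.072^1 = 0.230163
C(4,4)·0.928^4·0.072^0 = 0.741638
Sum = 0.9986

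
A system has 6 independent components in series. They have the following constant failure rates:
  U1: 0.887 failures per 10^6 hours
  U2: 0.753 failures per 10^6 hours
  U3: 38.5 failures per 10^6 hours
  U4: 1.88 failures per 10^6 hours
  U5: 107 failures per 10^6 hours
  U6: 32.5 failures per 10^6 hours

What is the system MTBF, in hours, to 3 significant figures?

5510

Series of exponential components: λ_sys = Σ λ_i
λ_sys = 0.000000887 + 0.000000753 + 0.0000385 + 0.00000188 + 0.000107 + 0.0000325 = 1.8152e-04 /h
MTBF = 1 / λ_sys = 5510 h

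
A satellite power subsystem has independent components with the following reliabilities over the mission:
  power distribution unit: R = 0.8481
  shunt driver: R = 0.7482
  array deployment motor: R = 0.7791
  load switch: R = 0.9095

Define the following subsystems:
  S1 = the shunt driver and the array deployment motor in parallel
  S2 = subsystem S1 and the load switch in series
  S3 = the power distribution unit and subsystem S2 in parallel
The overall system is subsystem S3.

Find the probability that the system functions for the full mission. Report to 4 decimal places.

Parallel (shunt driver and array deployment motor): 1 − (1 − 0.748200)(1 − 0.779100) = 0.944377
Series ([0.944377] and load switch): 0.944377 × 0.909500 = 0.858911
Parallel (power distribution unit and [0.858911]): 1 − (1 − 0.848100)(1 − 0.858911) = 0.9786

0.9786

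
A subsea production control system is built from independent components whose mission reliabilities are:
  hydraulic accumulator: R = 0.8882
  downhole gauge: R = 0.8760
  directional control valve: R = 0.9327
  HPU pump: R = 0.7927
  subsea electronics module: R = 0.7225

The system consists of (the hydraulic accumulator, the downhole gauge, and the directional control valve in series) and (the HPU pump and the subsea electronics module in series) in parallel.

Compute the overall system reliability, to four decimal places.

0.8828

Series (hydraulic accumulator, downhole gauge, and directional control valve): 0.888200 × 0.876000 × 0.932700 = 0.725700
Series (HPU pump and subsea electronics module): 0.792700 × 0.722500 = 0.572726
Parallel ([0.725700] and [0.572726]): 1 − (1 − 0.725700)(1 − 0.572726) = 0.8828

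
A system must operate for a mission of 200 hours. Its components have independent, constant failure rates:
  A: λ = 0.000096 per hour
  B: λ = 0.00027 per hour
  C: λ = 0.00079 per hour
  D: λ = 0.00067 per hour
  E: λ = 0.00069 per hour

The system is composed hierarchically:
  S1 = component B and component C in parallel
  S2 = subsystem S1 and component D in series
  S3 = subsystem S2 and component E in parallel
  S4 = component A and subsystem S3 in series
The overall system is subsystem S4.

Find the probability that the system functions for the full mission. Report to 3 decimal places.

R(A) = exp(−0.000096 × 200) = 0.98098
R(B) = exp(−0.00027 × 200) = 0.94743
R(C) = exp(−0.00079 × 200) = 0.85385
R(D) = exp(−0.00067 × 200) = 0.87459
R(E) = exp(−0.00069 × 200) = 0.87110
Parallel (B and C): 1 − (1 − 0.94743)(1 − 0.85385) = 0.99232
Series ([0.99232] and D): 0.99232 × 0.87459 = 0.86787
Parallel ([0.86787] and E): 1 − (1 − 0.86787)(1 − 0.87110) = 0.98297
Series (A and [0.98297]): 0.98098 × 0.98297 = 0.964

0.964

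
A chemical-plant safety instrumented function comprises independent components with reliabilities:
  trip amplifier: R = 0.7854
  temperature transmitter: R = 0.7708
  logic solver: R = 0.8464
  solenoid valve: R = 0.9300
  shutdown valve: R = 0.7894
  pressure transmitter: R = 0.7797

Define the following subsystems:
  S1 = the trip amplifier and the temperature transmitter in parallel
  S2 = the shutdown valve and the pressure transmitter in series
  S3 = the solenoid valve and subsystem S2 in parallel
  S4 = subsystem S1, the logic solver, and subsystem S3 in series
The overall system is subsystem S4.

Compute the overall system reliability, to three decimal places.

0.783

Parallel (trip amplifier and temperature transmitter): 1 − (1 − 0.78540)(1 − 0.77080) = 0.95081
Series (shutdown valve and pressure transmitter): 0.78940 × 0.77970 = 0.61550
Parallel (solenoid valve and [0.61550]): 1 − (1 − 0.93000)(1 − 0.61550) = 0.97309
Series ([0.95081], logic solver, and [0.97309]): 0.95081 × 0.84640 × 0.97309 = 0.783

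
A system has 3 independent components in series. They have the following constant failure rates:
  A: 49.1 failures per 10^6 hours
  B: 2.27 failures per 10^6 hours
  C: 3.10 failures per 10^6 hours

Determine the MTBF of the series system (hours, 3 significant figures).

Series of exponential components: λ_sys = Σ λ_i
λ_sys = 0.0000491 + 0.00000227 + 0.00000310 = 5.4470e-05 /h
MTBF = 1 / λ_sys = 18400 h

18400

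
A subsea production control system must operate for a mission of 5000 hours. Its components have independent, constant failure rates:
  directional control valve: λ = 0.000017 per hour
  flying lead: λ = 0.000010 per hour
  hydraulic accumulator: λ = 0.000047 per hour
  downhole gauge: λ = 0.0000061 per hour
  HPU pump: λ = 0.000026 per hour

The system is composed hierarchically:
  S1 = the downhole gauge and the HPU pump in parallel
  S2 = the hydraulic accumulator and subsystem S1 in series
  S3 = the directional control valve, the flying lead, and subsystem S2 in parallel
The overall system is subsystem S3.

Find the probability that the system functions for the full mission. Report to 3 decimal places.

R(directional control valve) = exp(−0.000017 × 5000) = 0.91851
R(flying lead) = exp(−0.000010 × 5000) = 0.95123
R(hydraulic accumulator) = exp(−0.000047 × 5000) = 0.79057
R(downhole gauge) = exp(−0.0000061 × 5000) = 0.96996
R(HPU pump) = exp(−0.000026 × 5000) = 0.87810
Parallel (downhole gauge and HPU pump): 1 − (1 − 0.96996)(1 − 0.87810) = 0.99634
Series (hydraulic accumulator and [0.99634]): 0.79057 × 0.99634 = 0.78768
Parallel (directional control valve, flying lead, and [0.78768]): 1 − (1 − 0.91851)(1 − 0.95123)(1 − 0.78768) = 0.999

0.999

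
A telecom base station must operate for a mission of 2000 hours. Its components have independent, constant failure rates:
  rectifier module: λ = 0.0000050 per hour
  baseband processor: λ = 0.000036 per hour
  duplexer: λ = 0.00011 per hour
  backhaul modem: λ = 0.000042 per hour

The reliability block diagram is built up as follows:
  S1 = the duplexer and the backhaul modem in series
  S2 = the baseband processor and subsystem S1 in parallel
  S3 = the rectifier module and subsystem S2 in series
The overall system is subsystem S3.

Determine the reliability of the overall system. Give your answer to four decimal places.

R(rectifier module) = exp(−0.0000050 × 2000) = 0.990050
R(baseband processor) = exp(−0.000036 × 2000) = 0.930531
R(duplexer) = exp(−0.00011 × 2000) = 0.802519
R(backhaul modem) = exp(−0.000042 × 2000) = 0.919431
Series (duplexer and backhaul modem): 0.802519 × 0.919431 = 0.737861
Parallel (baseband processor and [0.737861]): 1 − (1 − 0.930531)(1 − 0.737861) = 0.981789
Series (rectifier module and [0.981789]): 0.990050 × 0.981789 = 0.9720

0.9720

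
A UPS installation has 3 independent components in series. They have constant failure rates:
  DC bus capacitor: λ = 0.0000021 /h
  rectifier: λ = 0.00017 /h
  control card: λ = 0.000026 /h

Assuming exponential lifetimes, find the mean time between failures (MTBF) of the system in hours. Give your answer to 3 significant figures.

Series of exponential components: λ_sys = Σ λ_i
λ_sys = 0.0000021 + 0.00017 + 0.000026 = 1.9810e-04 /h
MTBF = 1 / λ_sys = 5050 h

5050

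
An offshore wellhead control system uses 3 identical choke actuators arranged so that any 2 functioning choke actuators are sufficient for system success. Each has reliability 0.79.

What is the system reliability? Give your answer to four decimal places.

0.8862

R = Σ_{i=2}^{3} C(3,i) p^i (1−p)^{3−i} with p = 0.79
C(3,2)·0.79^2·0.21^1 = 0.393183
C(3,3)·0.79^3·0.21^0 = 0.493039
Sum = 0.8862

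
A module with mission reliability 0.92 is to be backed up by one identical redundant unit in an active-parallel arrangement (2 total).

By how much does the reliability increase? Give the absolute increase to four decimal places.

R_before = 0.92
R_after = 1 − (1 − 0.92)^2 = 0.9936
ΔR = 0.9936 − 0.92 = 0.0736

0.0736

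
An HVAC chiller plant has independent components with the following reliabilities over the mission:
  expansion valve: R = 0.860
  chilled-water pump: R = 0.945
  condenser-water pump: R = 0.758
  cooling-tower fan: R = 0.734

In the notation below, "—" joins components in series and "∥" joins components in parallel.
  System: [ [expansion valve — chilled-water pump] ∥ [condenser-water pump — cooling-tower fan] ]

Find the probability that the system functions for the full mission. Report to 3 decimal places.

Series (expansion valve and chilled-water pump): 0.86000 × 0.94500 = 0.81270
Series (condenser-water pump and cooling-tower fan): 0.75800 × 0.73400 = 0.55637
Parallel ([0.81270] and [0.55637]): 1 − (1 − 0.81270)(1 − 0.55637) = 0.917

0.917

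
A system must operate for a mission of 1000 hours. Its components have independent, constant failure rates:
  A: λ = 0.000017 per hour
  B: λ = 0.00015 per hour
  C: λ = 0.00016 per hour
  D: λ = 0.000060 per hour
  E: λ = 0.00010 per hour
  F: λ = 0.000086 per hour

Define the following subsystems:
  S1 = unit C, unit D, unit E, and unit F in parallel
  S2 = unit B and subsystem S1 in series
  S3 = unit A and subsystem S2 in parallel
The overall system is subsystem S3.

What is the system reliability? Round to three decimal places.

0.998

R(A) = exp(−0.000017 × 1000) = 0.98314
R(B) = exp(−0.00015 × 1000) = 0.86071
R(C) = exp(−0.00016 × 1000) = 0.85214
R(D) = exp(−0.000060 × 1000) = 0.94176
R(E) = exp(−0.00010 × 1000) = 0.90484
R(F) = exp(−0.000086 × 1000) = 0.91759
Parallel (C, D, E, and F): 1 − (1 − 0.85214)(1 − 0.94176)(1 − 0.90484)(1 − 0.91759) = 0.99993
Series (B and [0.99993]): 0.86071 × 0.99993 = 0.86065
Parallel (A and [0.86065]): 1 − (1 − 0.98314)(1 − 0.86065) = 0.998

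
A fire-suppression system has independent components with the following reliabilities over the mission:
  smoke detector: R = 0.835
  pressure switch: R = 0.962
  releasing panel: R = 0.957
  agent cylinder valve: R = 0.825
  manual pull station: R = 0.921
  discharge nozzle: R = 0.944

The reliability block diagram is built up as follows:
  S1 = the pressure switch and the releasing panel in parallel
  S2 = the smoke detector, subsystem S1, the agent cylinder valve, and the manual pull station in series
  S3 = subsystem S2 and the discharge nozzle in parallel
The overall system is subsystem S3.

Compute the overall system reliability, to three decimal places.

Parallel (pressure switch and releasing panel): 1 − (1 − 0.96200)(1 − 0.95700) = 0.99837
Series (smoke detector, [0.99837], agent cylinder valve, and manual pull station): 0.83500 × 0.99837 × 0.82500 × 0.92100 = 0.63342
Parallel ([0.63342] and discharge nozzle): 1 − (1 − 0.63342)(1 − 0.94400) = 0.979

0.979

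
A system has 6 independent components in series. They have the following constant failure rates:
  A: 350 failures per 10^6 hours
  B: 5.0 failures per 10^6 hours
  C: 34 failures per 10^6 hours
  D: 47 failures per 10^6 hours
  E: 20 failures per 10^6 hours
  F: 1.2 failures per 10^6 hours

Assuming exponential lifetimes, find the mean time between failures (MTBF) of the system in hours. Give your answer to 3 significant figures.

Series of exponential components: λ_sys = Σ λ_i
λ_sys = 0.00035 + 0.0000050 + 0.000034 + 0.000047 + 0.000020 + 0.0000012 = 4.5720e-04 /h
MTBF = 1 / λ_sys = 2190 h

2190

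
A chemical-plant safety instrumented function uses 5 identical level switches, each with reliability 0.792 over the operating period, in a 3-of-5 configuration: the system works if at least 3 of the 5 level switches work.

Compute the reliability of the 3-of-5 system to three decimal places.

0.936

R = Σ_{i=3}^{5} C(5,i) p^i (1−p)^{5−i} with p = 0.792
C(5,3)·0.792^3·0.208^2 = 0.21493
C(5,4)·0.792^4·0.208^1 = 0.40920
C(5,5)·0.792^5·0.208^0 = 0.31162
Sum = 0.936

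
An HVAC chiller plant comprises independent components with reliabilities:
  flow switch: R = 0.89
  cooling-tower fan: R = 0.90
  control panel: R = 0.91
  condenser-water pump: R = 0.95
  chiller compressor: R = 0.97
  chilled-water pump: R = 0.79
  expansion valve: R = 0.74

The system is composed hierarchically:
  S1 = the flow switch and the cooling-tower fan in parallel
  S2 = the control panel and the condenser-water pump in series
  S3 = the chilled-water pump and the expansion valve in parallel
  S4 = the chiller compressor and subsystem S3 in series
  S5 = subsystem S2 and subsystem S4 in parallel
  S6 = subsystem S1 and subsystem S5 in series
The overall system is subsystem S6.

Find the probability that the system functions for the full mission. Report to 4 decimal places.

Parallel (flow switch and cooling-tower fan): 1 − (1 − 0.890000)(1 − 0.900000) = 0.989000
Series (control panel and condenser-water pump): 0.910000 × 0.950000 = 0.864500
Parallel (chilled-water pump and expansion valve): 1 − (1 − 0.790000)(1 − 0.740000) = 0.945400
Series (chiller compressor and [0.945400]): 0.970000 × 0.945400 = 0.917038
Parallel ([0.864500] and [0.917038]): 1 − (1 − 0.864500)(1 − 0.917038) = 0.988759
Series ([0.989000] and [0.988759]): 0.989000 × 0.988759 = 0.9779

0.9779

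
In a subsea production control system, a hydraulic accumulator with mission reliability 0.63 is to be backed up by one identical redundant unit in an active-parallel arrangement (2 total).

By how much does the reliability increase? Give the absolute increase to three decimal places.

R_before = 0.63
R_after = 1 − (1 − 0.63)^2 = 0.863
ΔR = 0.863 − 0.63 = 0.233

0.233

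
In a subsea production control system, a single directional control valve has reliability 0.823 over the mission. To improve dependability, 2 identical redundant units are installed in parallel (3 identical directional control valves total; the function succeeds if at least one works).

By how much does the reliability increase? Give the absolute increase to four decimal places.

R_before = 0.823
R_after = 1 − (1 − 0.823)^3 = 0.9945
ΔR = 0.9945 − 0.823 = 0.1715

0.1715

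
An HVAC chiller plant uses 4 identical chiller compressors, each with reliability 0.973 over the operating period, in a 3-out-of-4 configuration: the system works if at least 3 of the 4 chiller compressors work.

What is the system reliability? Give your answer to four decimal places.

R = Σ_{i=3}^{4} C(4,i) p^i (1−p)^{4−i} with p = 0.973
C(4,3)·0.973^3·0.027^1 = 0.099486
C(4,4)·0.973^4·0.027^0 = 0.896296
Sum = 0.9958

0.9958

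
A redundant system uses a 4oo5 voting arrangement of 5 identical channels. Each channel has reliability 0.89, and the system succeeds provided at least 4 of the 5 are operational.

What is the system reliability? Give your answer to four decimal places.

R = Σ_{i=4}^{5} C(5,i) p^i (1−p)^{5−i} with p = 0.89
C(5,4)·0.89^4·0.11^1 = 0.345082
C(5,5)·0.89^5·0.11^0 = 0.558406
Sum = 0.9035

0.9035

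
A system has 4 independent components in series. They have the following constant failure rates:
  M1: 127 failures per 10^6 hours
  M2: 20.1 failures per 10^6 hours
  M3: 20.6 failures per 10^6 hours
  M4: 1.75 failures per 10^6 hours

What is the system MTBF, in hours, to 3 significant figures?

5900

Series of exponential components: λ_sys = Σ λ_i
λ_sys = 0.000127 + 0.0000201 + 0.0000206 + 0.00000175 = 1.6945e-04 /h
MTBF = 1 / λ_sys = 5900 h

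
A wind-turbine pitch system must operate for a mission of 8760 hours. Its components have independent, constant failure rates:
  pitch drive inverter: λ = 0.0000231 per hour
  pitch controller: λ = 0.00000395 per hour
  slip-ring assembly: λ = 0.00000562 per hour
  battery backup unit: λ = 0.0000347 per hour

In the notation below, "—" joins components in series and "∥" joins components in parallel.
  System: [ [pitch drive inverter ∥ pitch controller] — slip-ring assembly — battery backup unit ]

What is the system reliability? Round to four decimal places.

R(pitch drive inverter) = exp(−0.0000231 × 8760) = 0.816804
R(pitch controller) = exp(−0.00000395 × 8760) = 0.965990
R(slip-ring assembly) = exp(−0.00000562 × 8760) = 0.951961
R(battery backup unit) = exp(−0.0000347 × 8760) = 0.737882
Parallel (pitch drive inverter and pitch controller): 1 − (1 − 0.816804)(1 − 0.965990) = 0.993770
Series ([0.993770], slip-ring assembly, and battery backup unit): 0.993770 × 0.951961 × 0.737882 = 0.6981

0.6981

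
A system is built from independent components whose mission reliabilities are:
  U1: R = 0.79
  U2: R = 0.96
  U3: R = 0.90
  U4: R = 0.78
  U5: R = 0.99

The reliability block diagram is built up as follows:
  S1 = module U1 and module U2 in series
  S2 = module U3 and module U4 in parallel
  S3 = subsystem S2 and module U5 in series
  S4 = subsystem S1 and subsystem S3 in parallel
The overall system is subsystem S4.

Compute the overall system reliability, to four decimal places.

Series (U1 and U2): 0.790000 × 0.960000 = 0.758400
Parallel (U3 and U4): 1 − (1 − 0.900000)(1 − 0.780000) = 0.978000
Series ([0.978000] and U5): 0.978000 × 0.990000 = 0.968220
Parallel ([0.758400] and [0.968220]): 1 − (1 − 0.758400)(1 − 0.968220) = 0.9923

0.9923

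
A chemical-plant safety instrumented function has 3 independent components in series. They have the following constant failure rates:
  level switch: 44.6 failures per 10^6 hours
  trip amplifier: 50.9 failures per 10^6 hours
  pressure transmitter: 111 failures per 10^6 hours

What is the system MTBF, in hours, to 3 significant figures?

Series of exponential components: λ_sys = Σ λ_i
λ_sys = 0.0000446 + 0.0000509 + 0.000111 = 2.0650e-04 /h
MTBF = 1 / λ_sys = 4840 h

4840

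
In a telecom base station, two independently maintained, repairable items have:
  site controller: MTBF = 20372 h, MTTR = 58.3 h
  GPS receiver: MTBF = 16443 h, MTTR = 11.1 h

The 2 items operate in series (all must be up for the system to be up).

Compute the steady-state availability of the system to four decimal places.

A(site controller) = MTBF/(MTBF+MTTR) = 20372/(20372+58.3) = 0.997146
A(GPS receiver) = MTBF/(MTBF+MTTR) = 16443/(16443+11.1) = 0.999325
Series availability: 0.997146 × 0.999325 = 0.9965

0.9965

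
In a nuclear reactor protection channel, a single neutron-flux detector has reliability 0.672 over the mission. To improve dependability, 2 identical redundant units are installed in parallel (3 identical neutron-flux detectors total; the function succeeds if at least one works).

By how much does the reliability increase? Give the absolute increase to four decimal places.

R_before = 0.672
R_after = 1 − (1 − 0.672)^3 = 0.9647
ΔR = 0.9647 − 0.672 = 0.2927

0.2927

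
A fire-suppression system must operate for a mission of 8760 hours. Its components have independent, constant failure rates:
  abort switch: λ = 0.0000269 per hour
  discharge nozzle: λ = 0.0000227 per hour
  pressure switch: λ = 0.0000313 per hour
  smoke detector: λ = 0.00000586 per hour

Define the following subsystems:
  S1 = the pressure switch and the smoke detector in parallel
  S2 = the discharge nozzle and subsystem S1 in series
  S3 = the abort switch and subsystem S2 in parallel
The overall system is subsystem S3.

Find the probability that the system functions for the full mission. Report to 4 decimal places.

0.9601

R(abort switch) = exp(−0.0000269 × 8760) = 0.790062
R(discharge nozzle) = exp(−0.0000227 × 8760) = 0.819671
R(pressure switch) = exp(−0.0000313 × 8760) = 0.760189
R(smoke detector) = exp(−0.00000586 × 8760) = 0.949962
Parallel (pressure switch and smoke detector): 1 − (1 − 0.760189)(1 − 0.949962) = 0.988000
Series (discharge nozzle and [0.988000]): 0.819671 × 0.988000 = 0.809835
Parallel (abort switch and [0.809835]): 1 − (1 − 0.790062)(1 − 0.809835) = 0.9601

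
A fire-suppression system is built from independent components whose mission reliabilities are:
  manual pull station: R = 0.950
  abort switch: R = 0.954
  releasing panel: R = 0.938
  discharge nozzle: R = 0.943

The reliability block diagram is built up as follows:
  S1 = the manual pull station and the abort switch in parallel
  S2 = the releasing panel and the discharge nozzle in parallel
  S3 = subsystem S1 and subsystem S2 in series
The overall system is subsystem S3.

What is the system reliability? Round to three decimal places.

Parallel (manual pull station and abort switch): 1 − (1 − 0.95000)(1 − 0.95400) = 0.99770
Parallel (releasing panel and discharge nozzle): 1 − (1 − 0.93800)(1 − 0.94300) = 0.99647
Series ([0.99770] and [0.99647]): 0.99770 × 0.99647 = 0.994

0.994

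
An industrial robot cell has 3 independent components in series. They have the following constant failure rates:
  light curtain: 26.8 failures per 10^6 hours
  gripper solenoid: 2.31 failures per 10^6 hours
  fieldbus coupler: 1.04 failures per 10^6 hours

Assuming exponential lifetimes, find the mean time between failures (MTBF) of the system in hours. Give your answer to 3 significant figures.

33200

Series of exponential components: λ_sys = Σ λ_i
λ_sys = 0.0000268 + 0.00000231 + 0.00000104 = 3.0150e-05 /h
MTBF = 1 / λ_sys = 33200 h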